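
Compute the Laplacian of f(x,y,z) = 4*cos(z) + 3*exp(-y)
-4*cos(z) + 3*exp(-y)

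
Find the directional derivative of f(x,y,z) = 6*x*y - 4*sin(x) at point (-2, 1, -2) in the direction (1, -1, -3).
2*sqrt(11)*(9 - 2*cos(2))/11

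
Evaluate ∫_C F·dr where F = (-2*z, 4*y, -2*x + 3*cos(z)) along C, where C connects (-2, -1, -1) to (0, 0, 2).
2 + 3*sin(1) + 3*sin(2)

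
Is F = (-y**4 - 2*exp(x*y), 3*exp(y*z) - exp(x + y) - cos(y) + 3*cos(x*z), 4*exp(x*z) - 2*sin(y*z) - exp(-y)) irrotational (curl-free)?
No, ∇×F = (3*x*sin(x*z) - 3*y*exp(y*z) - 2*z*cos(y*z) + exp(-y), -4*z*exp(x*z), 2*x*exp(x*y) + 4*y**3 - 3*z*sin(x*z) - exp(x + y))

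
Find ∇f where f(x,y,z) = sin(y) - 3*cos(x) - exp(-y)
(3*sin(x), cos(y) + exp(-y), 0)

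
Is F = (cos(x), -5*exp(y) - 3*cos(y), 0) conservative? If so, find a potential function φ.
Yes, F is conservative. φ = -5*exp(y) + sin(x) - 3*sin(y)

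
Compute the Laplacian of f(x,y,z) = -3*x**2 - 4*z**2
-14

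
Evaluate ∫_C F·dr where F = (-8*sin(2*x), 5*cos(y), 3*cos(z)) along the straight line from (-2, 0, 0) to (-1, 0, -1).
-3*sin(1) + 4*cos(2) - 4*cos(4)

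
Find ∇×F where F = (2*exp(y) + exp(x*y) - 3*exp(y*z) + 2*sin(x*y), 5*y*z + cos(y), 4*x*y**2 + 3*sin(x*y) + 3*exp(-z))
(8*x*y + 3*x*cos(x*y) - 5*y, -y*(4*y + 3*exp(y*z) + 3*cos(x*y)), -x*exp(x*y) - 2*x*cos(x*y) + 3*z*exp(y*z) - 2*exp(y))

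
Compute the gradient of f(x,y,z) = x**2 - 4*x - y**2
(2*x - 4, -2*y, 0)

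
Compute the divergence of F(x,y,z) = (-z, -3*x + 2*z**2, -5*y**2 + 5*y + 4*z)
4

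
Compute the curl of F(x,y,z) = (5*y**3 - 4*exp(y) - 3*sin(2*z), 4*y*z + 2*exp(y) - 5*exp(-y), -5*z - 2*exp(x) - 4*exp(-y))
(-4*y + 4*exp(-y), 2*exp(x) - 6*cos(2*z), -15*y**2 + 4*exp(y))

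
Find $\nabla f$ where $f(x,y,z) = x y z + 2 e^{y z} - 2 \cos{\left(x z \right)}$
(z*(y + 2*sin(x*z)), z*(x + 2*exp(y*z)), x*y + 2*x*sin(x*z) + 2*y*exp(y*z))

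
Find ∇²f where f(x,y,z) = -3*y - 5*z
0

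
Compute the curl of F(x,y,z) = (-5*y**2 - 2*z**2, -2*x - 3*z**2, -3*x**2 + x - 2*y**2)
(-4*y + 6*z, 6*x - 4*z - 1, 10*y - 2)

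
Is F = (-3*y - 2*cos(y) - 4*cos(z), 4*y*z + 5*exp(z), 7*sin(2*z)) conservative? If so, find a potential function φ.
No, ∇×F = (-4*y - 5*exp(z), 4*sin(z), 3 - 2*sin(y)) ≠ 0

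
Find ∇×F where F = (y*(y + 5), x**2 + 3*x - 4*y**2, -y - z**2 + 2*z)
(-1, 0, 2*x - 2*y - 2)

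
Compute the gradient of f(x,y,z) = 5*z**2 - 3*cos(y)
(0, 3*sin(y), 10*z)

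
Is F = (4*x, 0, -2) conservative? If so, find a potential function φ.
Yes, F is conservative. φ = 2*x**2 - 2*z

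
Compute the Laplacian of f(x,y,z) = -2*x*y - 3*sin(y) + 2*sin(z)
3*sin(y) - 2*sin(z)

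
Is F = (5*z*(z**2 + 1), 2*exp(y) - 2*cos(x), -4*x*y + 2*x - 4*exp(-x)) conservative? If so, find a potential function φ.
No, ∇×F = (-4*x, 4*y + 15*z**2 + 3 - 4*exp(-x), 2*sin(x)) ≠ 0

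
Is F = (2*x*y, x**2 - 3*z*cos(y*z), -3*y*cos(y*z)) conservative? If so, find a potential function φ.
Yes, F is conservative. φ = x**2*y - 3*sin(y*z)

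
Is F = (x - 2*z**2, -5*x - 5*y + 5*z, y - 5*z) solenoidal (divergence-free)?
No, ∇·F = -9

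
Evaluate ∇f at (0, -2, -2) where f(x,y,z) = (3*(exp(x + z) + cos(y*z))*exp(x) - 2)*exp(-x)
(3*exp(-2) + 2, 6*sin(4), 6*sin(4) + 3*exp(-2))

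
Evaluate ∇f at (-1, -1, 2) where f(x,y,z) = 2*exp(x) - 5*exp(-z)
(2*exp(-1), 0, 5*exp(-2))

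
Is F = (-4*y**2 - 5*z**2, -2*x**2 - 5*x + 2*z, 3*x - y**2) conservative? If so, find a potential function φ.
No, ∇×F = (-2*y - 2, -10*z - 3, -4*x + 8*y - 5) ≠ 0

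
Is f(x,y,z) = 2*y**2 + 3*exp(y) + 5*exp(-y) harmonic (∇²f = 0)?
No, ∇²f = 3*exp(y) + 4 + 5*exp(-y)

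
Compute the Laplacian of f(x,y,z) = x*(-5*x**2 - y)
-30*x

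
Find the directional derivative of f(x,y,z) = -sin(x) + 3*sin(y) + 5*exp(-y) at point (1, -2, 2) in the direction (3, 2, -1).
sqrt(14)*(-10*exp(2) + 6*cos(2) - 3*cos(1))/14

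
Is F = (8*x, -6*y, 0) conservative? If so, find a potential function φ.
Yes, F is conservative. φ = 4*x**2 - 3*y**2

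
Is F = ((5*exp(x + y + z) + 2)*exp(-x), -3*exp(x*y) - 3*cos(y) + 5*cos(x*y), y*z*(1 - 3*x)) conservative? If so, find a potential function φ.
No, ∇×F = (z*(1 - 3*x), 3*y*z + 5*exp(y + z), -3*y*exp(x*y) - 5*y*sin(x*y) - 5*exp(y + z)) ≠ 0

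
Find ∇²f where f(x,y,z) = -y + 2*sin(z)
-2*sin(z)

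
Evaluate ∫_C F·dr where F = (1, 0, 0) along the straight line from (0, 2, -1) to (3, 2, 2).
3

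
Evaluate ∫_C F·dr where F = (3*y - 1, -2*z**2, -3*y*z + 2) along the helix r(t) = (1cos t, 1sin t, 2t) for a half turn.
2 + 13*pi/2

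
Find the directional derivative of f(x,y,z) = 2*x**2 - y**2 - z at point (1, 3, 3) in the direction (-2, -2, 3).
sqrt(17)/17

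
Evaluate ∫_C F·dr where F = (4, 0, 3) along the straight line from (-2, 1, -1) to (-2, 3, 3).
12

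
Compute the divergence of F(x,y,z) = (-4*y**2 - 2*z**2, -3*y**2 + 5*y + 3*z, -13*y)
5 - 6*y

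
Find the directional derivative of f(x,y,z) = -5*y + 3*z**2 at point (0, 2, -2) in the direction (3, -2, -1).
11*sqrt(14)/7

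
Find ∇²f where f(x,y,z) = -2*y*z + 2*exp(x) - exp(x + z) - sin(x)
2*exp(x) - 2*exp(x + z) + sin(x)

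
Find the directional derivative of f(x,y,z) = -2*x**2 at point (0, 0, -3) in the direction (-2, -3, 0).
0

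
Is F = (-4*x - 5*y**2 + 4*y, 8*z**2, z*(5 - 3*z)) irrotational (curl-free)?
No, ∇×F = (-16*z, 0, 10*y - 4)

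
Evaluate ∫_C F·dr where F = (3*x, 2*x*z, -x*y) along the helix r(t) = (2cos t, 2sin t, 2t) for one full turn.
16*pi**2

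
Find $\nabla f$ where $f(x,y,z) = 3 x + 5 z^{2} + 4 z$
(3, 0, 10*z + 4)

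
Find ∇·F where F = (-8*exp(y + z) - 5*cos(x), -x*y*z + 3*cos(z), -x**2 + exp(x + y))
-x*z + 5*sin(x)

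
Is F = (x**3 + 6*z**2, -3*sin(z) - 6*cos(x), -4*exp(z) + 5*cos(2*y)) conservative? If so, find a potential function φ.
No, ∇×F = (-10*sin(2*y) + 3*cos(z), 12*z, 6*sin(x)) ≠ 0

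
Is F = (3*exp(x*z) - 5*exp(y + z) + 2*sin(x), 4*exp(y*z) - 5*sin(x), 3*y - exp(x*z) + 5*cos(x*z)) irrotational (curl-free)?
No, ∇×F = (-4*y*exp(y*z) + 3, 3*x*exp(x*z) + z*exp(x*z) + 5*z*sin(x*z) - 5*exp(y + z), 5*exp(y + z) - 5*cos(x))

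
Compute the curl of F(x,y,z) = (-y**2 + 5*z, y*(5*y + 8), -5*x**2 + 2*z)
(0, 10*x + 5, 2*y)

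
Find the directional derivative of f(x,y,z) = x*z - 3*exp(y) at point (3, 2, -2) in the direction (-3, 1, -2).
-3*sqrt(14)*exp(2)/14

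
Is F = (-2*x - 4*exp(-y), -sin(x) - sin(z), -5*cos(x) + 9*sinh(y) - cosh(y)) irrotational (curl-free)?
No, ∇×F = (cos(z) - sinh(y) + 9*cosh(y), -5*sin(x), -cos(x) - 4*exp(-y))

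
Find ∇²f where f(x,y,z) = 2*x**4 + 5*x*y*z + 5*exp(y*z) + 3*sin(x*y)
-3*x**2*sin(x*y) + 24*x**2 + 5*y**2*exp(y*z) - 3*y**2*sin(x*y) + 5*z**2*exp(y*z)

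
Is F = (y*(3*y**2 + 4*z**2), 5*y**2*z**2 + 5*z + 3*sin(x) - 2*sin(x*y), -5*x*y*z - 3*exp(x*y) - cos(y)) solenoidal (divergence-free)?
No, ∇·F = -5*x*y - 2*x*cos(x*y) + 10*y*z**2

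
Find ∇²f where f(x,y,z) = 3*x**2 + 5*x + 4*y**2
14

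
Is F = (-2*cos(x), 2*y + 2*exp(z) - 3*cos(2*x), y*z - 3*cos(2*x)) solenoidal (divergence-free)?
No, ∇·F = y + 2*sin(x) + 2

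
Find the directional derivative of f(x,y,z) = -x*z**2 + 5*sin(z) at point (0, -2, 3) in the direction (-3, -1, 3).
3*sqrt(19)*(5*cos(3) + 9)/19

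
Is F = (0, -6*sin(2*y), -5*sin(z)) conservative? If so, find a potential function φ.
Yes, F is conservative. φ = 3*cos(2*y) + 5*cos(z)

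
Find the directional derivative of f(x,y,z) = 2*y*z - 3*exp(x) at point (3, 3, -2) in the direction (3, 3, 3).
sqrt(3)*(2/3 - exp(3))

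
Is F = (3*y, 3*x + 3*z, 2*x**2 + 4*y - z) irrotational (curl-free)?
No, ∇×F = (1, -4*x, 0)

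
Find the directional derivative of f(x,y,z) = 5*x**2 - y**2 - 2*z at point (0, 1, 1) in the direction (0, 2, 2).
-2*sqrt(2)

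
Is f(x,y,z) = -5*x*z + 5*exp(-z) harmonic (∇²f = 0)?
No, ∇²f = 5*exp(-z)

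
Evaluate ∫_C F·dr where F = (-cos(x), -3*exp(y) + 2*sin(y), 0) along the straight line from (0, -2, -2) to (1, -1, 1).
-3*exp(-1) - 2*cos(1) - sin(1) + 2*cos(2) + 3*exp(-2)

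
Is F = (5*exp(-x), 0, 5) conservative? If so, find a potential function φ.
Yes, F is conservative. φ = 5*z - 5*exp(-x)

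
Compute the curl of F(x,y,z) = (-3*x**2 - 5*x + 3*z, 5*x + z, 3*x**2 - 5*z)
(-1, 3 - 6*x, 5)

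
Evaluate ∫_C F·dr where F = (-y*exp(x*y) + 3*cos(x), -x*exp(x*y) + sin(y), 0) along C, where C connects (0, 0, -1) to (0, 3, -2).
1 - cos(3)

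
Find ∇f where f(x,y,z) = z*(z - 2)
(0, 0, 2*z - 2)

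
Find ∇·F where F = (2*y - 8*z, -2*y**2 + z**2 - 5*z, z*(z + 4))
-4*y + 2*z + 4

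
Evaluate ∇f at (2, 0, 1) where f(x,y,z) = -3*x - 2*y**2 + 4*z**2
(-3, 0, 8)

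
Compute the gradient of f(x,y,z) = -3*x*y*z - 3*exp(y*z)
(-3*y*z, 3*z*(-x - exp(y*z)), 3*y*(-x - exp(y*z)))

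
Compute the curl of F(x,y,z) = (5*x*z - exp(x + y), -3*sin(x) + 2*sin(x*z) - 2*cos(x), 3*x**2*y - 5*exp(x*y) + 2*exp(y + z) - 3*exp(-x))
(3*x**2 - 5*x*exp(x*y) - 2*x*cos(x*z) + 2*exp(y + z), -6*x*y + 5*x + 5*y*exp(x*y) - 3*exp(-x), 2*z*cos(x*z) + exp(x + y) + 2*sin(x) - 3*cos(x))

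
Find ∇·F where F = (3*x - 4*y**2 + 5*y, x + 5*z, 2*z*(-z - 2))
-4*z - 1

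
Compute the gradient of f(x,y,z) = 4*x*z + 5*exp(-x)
(4*z - 5*exp(-x), 0, 4*x)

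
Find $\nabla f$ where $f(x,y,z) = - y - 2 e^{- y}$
(0, -1 + 2*exp(-y), 0)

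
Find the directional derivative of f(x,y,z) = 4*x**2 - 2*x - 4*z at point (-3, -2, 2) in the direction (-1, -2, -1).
5*sqrt(6)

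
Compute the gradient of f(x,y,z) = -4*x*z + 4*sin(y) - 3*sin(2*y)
(-4*z, 4*cos(y) - 6*cos(2*y), -4*x)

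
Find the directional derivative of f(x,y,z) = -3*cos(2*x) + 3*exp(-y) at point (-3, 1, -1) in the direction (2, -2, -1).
2*exp(-1) - 4*sin(6)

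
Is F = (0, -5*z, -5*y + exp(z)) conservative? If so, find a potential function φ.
Yes, F is conservative. φ = -5*y*z + exp(z)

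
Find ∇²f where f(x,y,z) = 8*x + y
0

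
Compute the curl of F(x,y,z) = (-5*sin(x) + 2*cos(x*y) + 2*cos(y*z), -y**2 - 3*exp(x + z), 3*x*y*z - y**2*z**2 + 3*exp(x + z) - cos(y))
(3*x*z - 2*y*z**2 + 3*exp(x + z) + sin(y), -3*y*z - 2*y*sin(y*z) - 3*exp(x + z), 2*x*sin(x*y) + 2*z*sin(y*z) - 3*exp(x + z))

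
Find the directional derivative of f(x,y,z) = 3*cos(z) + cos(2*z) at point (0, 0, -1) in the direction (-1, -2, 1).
sqrt(6)*(sin(2)/3 + sin(1)/2)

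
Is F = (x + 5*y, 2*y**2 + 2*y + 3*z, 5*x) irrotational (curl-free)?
No, ∇×F = (-3, -5, -5)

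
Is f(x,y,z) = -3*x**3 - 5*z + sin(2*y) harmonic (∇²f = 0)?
No, ∇²f = -18*x - 4*sin(2*y)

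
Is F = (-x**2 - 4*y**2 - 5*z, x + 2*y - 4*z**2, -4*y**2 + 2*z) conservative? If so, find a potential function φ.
No, ∇×F = (-8*y + 8*z, -5, 8*y + 1) ≠ 0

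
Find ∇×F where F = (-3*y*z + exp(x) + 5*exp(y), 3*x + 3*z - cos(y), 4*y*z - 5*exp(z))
(4*z - 3, -3*y, 3*z - 5*exp(y) + 3)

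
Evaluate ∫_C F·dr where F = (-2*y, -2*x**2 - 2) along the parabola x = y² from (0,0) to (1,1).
-56/15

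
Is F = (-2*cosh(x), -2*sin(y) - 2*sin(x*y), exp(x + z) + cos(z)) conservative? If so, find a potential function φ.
No, ∇×F = (0, -exp(x + z), -2*y*cos(x*y)) ≠ 0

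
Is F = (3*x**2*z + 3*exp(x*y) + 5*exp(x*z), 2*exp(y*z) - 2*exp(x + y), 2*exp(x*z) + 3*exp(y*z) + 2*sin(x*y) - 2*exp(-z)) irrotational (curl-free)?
No, ∇×F = (2*x*cos(x*y) - 2*y*exp(y*z) + 3*z*exp(y*z), 3*x**2 + 5*x*exp(x*z) - 2*y*cos(x*y) - 2*z*exp(x*z), -3*x*exp(x*y) - 2*exp(x + y))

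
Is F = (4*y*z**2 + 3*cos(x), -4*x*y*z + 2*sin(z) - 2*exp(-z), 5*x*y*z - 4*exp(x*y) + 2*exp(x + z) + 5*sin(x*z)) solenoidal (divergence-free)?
No, ∇·F = 5*x*y - 4*x*z + 5*x*cos(x*z) + 2*exp(x + z) - 3*sin(x)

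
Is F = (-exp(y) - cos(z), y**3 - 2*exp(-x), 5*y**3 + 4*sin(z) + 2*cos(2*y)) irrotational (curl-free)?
No, ∇×F = (15*y**2 - 4*sin(2*y), sin(z), exp(y) + 2*exp(-x))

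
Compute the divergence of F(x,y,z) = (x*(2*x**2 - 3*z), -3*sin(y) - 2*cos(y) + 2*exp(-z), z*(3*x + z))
6*x**2 + 3*x - z + 2*sin(y) - 3*cos(y)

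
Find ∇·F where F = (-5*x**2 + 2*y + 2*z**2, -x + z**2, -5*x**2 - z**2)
-10*x - 2*z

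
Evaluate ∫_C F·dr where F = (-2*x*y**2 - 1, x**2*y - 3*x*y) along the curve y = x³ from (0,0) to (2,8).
-942/7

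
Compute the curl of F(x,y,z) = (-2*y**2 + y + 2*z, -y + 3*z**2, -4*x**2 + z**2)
(-6*z, 8*x + 2, 4*y - 1)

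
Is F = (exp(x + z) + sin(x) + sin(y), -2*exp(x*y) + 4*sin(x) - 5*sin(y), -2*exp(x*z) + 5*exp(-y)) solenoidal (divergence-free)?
No, ∇·F = -2*x*exp(x*y) - 2*x*exp(x*z) + exp(x + z) + cos(x) - 5*cos(y)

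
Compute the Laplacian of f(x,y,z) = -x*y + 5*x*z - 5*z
0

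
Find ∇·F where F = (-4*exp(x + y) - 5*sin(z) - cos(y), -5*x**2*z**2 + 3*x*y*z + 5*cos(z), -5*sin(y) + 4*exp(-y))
3*x*z - 4*exp(x + y)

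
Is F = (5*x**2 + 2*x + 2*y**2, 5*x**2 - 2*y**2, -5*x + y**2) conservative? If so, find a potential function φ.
No, ∇×F = (2*y, 5, 10*x - 4*y) ≠ 0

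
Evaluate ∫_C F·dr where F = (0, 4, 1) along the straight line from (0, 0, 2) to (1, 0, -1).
-3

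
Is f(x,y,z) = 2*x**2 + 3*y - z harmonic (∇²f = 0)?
No, ∇²f = 4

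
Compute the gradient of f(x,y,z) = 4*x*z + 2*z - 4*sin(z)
(4*z, 0, 4*x - 4*cos(z) + 2)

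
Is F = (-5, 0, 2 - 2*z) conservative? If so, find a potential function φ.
Yes, F is conservative. φ = -5*x - z**2 + 2*z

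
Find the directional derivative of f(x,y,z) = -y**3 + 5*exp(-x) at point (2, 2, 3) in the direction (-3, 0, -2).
15*sqrt(13)*exp(-2)/13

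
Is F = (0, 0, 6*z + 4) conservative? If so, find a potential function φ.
Yes, F is conservative. φ = z*(3*z + 4)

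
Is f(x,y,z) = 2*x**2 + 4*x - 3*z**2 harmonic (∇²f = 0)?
No, ∇²f = -2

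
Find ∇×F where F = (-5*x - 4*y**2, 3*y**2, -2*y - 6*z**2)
(-2, 0, 8*y)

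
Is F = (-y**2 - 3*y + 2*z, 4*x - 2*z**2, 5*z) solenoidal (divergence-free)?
No, ∇·F = 5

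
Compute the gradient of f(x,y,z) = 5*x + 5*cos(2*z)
(5, 0, -10*sin(2*z))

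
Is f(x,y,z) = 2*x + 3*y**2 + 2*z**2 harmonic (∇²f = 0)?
No, ∇²f = 10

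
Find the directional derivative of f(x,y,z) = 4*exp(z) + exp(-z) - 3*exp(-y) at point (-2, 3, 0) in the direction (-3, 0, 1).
3*sqrt(10)/10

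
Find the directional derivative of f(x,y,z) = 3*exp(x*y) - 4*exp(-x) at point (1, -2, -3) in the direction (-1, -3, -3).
sqrt(19)*(-4*E - 3)*exp(-2)/19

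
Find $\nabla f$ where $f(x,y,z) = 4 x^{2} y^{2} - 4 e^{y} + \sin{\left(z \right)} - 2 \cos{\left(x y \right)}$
(2*y*(4*x*y + sin(x*y)), 8*x**2*y + 2*x*sin(x*y) - 4*exp(y), cos(z))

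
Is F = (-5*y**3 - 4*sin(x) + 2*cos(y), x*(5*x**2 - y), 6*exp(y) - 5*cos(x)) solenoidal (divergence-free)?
No, ∇·F = -x - 4*cos(x)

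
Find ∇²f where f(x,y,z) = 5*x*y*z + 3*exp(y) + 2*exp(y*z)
2*y**2*exp(y*z) + 2*z**2*exp(y*z) + 3*exp(y)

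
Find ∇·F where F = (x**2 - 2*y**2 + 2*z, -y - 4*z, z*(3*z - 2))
2*x + 6*z - 3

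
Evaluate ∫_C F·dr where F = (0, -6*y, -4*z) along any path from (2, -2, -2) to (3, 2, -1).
6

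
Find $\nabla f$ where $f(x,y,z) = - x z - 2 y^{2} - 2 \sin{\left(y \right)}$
(-z, -4*y - 2*cos(y), -x)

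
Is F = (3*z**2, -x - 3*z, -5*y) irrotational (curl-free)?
No, ∇×F = (-2, 6*z, -1)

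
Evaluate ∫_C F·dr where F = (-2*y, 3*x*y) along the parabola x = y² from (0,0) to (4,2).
4/3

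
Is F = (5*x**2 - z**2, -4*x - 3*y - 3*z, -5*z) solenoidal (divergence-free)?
No, ∇·F = 10*x - 8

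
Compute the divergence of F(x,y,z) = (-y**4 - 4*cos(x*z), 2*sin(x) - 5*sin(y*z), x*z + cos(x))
x + 4*z*sin(x*z) - 5*z*cos(y*z)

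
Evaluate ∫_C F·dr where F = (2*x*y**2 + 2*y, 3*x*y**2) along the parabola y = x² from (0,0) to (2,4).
2864/21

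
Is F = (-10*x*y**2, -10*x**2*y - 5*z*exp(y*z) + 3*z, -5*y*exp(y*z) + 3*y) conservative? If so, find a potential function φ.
Yes, F is conservative. φ = -5*x**2*y**2 + 3*y*z - 5*exp(y*z)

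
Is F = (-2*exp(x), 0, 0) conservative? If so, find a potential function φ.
Yes, F is conservative. φ = -2*exp(x)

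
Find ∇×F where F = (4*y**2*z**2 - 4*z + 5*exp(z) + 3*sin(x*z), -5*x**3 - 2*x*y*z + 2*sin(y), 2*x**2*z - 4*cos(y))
(2*x*y + 4*sin(y), -4*x*z + 3*x*cos(x*z) + 8*y**2*z + 5*exp(z) - 4, -15*x**2 - 8*y*z**2 - 2*y*z)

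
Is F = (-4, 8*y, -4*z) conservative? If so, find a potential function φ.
Yes, F is conservative. φ = -4*x + 4*y**2 - 2*z**2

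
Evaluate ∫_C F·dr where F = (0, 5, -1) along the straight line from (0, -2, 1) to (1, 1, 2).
14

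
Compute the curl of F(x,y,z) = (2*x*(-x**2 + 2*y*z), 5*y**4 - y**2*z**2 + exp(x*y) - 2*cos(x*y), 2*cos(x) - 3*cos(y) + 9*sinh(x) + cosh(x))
(2*y**2*z + 3*sin(y), 4*x*y + 2*sin(x) - sinh(x) - 9*cosh(x), -4*x*z + y*exp(x*y) + 2*y*sin(x*y))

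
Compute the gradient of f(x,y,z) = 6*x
(6, 0, 0)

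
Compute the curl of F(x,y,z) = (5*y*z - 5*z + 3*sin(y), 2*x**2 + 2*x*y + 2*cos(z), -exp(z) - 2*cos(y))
(2*sin(y) + 2*sin(z), 5*y - 5, 4*x + 2*y - 5*z - 3*cos(y))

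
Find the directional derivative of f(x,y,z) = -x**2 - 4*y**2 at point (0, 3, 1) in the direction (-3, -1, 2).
12*sqrt(14)/7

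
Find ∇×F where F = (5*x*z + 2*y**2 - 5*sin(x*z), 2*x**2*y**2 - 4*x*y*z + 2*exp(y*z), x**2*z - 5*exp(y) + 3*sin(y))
(4*x*y - 2*y*exp(y*z) - 5*exp(y) + 3*cos(y), x*(-2*z - 5*cos(x*z) + 5), 4*y*(x*y - z - 1))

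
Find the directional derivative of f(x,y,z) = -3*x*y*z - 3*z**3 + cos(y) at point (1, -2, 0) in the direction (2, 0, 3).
18*sqrt(13)/13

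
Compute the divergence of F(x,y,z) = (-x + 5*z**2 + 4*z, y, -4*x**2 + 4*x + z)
1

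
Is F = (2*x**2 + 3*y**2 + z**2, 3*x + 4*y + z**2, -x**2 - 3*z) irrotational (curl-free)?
No, ∇×F = (-2*z, 2*x + 2*z, 3 - 6*y)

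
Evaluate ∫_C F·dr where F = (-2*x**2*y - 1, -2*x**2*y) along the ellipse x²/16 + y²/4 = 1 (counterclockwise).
64*pi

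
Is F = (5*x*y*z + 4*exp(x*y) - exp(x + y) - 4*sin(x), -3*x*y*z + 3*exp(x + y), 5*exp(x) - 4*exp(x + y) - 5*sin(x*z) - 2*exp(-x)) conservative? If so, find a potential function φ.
No, ∇×F = (3*x*y - 4*exp(x + y), 5*x*y + 5*z*cos(x*z) - 5*exp(x) + 4*exp(x + y) - 2*exp(-x), -5*x*z - 4*x*exp(x*y) - 3*y*z + 4*exp(x + y)) ≠ 0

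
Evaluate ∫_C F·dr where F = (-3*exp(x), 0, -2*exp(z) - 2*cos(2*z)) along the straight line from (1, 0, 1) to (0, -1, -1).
-3 - 2*exp(-1) + 2*sin(2) + 5*E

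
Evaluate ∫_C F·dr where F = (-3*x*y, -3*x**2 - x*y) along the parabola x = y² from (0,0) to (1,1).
-41/20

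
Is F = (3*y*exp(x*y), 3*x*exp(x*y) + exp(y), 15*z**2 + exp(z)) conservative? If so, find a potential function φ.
Yes, F is conservative. φ = 5*z**3 + exp(y) + exp(z) + 3*exp(x*y)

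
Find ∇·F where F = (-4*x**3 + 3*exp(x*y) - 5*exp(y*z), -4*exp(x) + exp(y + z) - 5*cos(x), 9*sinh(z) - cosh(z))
-12*x**2 + 3*y*exp(x*y) + exp(y + z) - sinh(z) + 9*cosh(z)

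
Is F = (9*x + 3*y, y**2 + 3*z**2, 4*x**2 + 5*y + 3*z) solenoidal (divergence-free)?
No, ∇·F = 2*y + 12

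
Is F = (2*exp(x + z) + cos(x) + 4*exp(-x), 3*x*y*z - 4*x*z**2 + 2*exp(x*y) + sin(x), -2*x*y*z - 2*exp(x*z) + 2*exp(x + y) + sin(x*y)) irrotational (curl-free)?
No, ∇×F = (-3*x*y + 6*x*z + x*cos(x*y) + 2*exp(x + y), 2*y*z - y*cos(x*y) + 2*z*exp(x*z) - 2*exp(x + y) + 2*exp(x + z), 3*y*z + 2*y*exp(x*y) - 4*z**2 + cos(x))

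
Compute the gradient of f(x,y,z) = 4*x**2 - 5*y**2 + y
(8*x, 1 - 10*y, 0)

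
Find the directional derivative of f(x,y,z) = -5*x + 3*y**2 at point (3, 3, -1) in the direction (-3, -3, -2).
-39*sqrt(22)/22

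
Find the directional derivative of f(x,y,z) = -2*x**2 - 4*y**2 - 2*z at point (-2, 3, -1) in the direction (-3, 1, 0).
-24*sqrt(10)/5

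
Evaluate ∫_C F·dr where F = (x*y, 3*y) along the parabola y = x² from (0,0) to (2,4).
28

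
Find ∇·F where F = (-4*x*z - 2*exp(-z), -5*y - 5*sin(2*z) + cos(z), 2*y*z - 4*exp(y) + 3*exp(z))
2*y - 4*z + 3*exp(z) - 5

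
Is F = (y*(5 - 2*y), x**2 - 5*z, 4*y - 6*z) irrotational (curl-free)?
No, ∇×F = (9, 0, 2*x + 4*y - 5)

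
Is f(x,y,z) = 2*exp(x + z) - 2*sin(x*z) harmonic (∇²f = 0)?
No, ∇²f = 2*x**2*sin(x*z) + 2*z**2*sin(x*z) + 4*exp(x + z)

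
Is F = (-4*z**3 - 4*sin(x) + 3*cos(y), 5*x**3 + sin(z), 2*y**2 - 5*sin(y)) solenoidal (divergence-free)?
No, ∇·F = -4*cos(x)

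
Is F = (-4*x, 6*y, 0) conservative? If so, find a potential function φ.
Yes, F is conservative. φ = -2*x**2 + 3*y**2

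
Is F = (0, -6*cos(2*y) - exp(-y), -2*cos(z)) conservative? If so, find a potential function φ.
Yes, F is conservative. φ = -3*sin(2*y) - 2*sin(z) + exp(-y)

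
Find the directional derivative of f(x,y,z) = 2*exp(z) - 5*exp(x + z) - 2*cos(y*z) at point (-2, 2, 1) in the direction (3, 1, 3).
2*sqrt(19)*(-15 + 7*E*sin(2) + 3*exp(2))*exp(-1)/19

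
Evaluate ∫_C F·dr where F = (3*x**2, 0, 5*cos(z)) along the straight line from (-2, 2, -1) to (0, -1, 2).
5*sin(1) + 5*sin(2) + 8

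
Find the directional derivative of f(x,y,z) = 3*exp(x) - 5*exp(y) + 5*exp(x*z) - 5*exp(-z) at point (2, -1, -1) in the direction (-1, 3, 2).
sqrt(14)*(-3*exp(4) - 15*E + 25 + 10*exp(3))*exp(-2)/14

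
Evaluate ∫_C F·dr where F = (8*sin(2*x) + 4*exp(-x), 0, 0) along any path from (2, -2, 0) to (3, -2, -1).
-4*cos(6) + 4*cos(4) - 4*exp(-3) + 4*exp(-2)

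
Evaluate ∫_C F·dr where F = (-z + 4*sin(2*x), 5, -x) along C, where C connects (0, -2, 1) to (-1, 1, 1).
18 - 2*cos(2)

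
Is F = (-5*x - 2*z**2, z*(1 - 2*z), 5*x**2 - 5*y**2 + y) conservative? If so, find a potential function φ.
No, ∇×F = (-10*y + 4*z, -10*x - 4*z, 0) ≠ 0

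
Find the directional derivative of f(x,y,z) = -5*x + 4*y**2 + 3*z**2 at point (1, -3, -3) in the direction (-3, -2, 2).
27*sqrt(17)/17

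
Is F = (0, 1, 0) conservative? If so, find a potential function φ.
Yes, F is conservative. φ = y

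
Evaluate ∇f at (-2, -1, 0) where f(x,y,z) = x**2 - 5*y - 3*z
(-4, -5, -3)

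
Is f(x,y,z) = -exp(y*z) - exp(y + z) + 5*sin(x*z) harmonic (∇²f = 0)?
No, ∇²f = -5*x**2*sin(x*z) - y**2*exp(y*z) - z**2*exp(y*z) - 5*z**2*sin(x*z) - 2*exp(y + z)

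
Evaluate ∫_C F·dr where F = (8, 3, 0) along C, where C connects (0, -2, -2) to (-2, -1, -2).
-13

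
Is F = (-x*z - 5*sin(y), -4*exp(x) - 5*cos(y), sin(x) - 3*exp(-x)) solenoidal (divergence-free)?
No, ∇·F = -z + 5*sin(y)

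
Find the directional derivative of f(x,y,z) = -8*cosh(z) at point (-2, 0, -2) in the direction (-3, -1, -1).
-8*sqrt(11)*sinh(2)/11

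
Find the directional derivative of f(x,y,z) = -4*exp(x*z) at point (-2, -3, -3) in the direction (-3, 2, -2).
-52*sqrt(17)*exp(6)/17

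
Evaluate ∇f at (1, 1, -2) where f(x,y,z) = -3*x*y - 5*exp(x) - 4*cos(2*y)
(-5*E - 3, -3 + 8*sin(2), 0)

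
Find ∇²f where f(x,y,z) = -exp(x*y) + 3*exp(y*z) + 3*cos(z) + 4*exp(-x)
-x**2*exp(x*y) - y**2*exp(x*y) + 3*y**2*exp(y*z) + 3*z**2*exp(y*z) - 3*cos(z) + 4*exp(-x)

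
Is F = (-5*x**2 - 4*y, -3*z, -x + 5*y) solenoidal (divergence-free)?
No, ∇·F = -10*x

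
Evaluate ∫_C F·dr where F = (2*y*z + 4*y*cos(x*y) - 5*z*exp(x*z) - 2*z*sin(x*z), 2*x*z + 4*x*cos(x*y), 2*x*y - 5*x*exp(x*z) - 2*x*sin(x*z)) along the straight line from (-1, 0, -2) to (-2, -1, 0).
-3 - 2*cos(2) + 4*sin(2) + 5*exp(2)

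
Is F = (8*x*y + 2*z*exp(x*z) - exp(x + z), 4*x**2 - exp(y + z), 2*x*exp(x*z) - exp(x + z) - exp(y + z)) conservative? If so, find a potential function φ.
Yes, F is conservative. φ = 4*x**2*y + 2*exp(x*z) - exp(x + z) - exp(y + z)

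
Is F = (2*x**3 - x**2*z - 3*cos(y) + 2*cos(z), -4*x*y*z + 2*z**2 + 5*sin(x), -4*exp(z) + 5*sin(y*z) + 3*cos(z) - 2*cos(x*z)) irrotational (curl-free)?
No, ∇×F = (4*x*y + 5*z*cos(y*z) - 4*z, -x**2 - 2*z*sin(x*z) - 2*sin(z), -4*y*z - 3*sin(y) + 5*cos(x))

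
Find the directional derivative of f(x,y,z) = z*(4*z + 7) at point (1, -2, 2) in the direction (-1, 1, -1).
-23*sqrt(3)/3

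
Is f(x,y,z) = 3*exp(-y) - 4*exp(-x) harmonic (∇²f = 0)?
No, ∇²f = 3*exp(-y) - 4*exp(-x)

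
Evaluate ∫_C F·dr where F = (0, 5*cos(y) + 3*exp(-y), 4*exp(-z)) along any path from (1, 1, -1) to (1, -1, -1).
-10*sin(1) - 3*E + 3*exp(-1)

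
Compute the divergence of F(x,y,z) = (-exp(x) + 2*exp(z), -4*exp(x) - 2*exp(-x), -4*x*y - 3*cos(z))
-exp(x) + 3*sin(z)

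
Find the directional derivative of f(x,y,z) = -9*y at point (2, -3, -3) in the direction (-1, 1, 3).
-9*sqrt(11)/11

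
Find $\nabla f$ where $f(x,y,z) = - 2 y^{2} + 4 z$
(0, -4*y, 4)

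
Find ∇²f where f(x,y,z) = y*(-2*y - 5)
-4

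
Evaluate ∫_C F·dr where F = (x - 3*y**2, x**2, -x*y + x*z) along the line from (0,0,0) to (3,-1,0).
-3/2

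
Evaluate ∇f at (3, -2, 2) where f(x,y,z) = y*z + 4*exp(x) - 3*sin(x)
(-3*cos(3) + 4*exp(3), 2, -2)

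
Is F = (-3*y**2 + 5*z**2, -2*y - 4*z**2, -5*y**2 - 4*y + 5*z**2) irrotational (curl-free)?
No, ∇×F = (-10*y + 8*z - 4, 10*z, 6*y)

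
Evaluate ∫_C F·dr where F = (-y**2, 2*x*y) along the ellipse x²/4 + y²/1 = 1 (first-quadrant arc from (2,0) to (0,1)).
8/3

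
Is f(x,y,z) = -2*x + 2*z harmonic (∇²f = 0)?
Yes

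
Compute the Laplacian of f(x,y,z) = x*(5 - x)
-2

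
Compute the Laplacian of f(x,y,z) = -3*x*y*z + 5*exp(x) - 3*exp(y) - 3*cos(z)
5*exp(x) - 3*exp(y) + 3*cos(z)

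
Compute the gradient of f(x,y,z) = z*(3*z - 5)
(0, 0, 6*z - 5)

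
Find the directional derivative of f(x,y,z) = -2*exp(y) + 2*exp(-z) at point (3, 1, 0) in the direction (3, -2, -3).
sqrt(22)*(3 + 2*E)/11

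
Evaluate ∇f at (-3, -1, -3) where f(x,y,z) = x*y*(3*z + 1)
(8, 24, 9)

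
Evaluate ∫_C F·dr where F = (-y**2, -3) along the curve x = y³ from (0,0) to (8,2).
-126/5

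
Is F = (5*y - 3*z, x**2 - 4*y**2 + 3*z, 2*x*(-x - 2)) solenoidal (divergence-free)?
No, ∇·F = -8*y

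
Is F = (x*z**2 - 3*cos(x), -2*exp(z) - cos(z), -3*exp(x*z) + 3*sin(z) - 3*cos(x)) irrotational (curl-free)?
No, ∇×F = (2*exp(z) - sin(z), 2*x*z + 3*z*exp(x*z) - 3*sin(x), 0)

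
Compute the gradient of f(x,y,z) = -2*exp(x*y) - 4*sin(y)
(-2*y*exp(x*y), -2*x*exp(x*y) - 4*cos(y), 0)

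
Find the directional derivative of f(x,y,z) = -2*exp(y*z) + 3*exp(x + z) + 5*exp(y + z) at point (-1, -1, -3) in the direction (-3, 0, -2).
sqrt(13)*(-4*exp(7) - 25)*exp(-4)/13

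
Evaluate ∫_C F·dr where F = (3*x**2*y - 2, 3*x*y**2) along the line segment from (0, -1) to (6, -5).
-1392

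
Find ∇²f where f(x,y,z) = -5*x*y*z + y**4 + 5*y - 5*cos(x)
12*y**2 + 5*cos(x)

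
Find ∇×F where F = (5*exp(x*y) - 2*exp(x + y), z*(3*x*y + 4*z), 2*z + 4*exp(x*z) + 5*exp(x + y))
(-3*x*y - 8*z + 5*exp(x + y), -4*z*exp(x*z) - 5*exp(x + y), -5*x*exp(x*y) + 3*y*z + 2*exp(x + y))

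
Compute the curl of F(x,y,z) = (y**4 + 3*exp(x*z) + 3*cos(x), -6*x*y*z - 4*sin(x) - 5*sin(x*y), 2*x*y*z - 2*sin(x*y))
(2*x*(3*y + z - cos(x*y)), 3*x*exp(x*z) - 2*y*z + 2*y*cos(x*y), -4*y**3 - 6*y*z - 5*y*cos(x*y) - 4*cos(x))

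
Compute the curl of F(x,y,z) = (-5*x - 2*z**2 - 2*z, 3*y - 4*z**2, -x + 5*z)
(8*z, -4*z - 1, 0)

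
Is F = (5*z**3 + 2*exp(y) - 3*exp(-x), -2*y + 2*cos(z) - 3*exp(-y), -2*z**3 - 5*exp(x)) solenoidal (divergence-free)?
No, ∇·F = -6*z**2 - 2 + 3*exp(-y) + 3*exp(-x)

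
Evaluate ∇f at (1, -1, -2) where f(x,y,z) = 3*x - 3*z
(3, 0, -3)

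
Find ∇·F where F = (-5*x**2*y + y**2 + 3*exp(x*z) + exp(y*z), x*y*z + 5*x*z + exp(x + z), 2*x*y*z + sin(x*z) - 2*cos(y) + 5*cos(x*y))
-8*x*y + x*z + x*cos(x*z) + 3*z*exp(x*z)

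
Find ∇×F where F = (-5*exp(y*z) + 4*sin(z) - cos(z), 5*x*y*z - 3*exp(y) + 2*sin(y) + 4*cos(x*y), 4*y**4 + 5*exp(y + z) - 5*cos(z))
(-5*x*y + 16*y**3 + 5*exp(y + z), -5*y*exp(y*z) + sin(z) + 4*cos(z), 5*y*z - 4*y*sin(x*y) + 5*z*exp(y*z))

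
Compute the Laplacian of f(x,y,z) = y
0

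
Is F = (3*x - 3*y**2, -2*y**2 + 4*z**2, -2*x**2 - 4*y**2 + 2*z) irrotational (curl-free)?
No, ∇×F = (-8*y - 8*z, 4*x, 6*y)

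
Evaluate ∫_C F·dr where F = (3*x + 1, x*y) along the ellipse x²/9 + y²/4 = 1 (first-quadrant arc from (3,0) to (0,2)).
-25/2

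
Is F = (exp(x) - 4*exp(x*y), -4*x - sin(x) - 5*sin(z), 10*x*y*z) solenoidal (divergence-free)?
No, ∇·F = 10*x*y - 4*y*exp(x*y) + exp(x)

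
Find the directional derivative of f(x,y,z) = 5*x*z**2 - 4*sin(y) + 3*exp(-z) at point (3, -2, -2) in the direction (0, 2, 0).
-4*cos(2)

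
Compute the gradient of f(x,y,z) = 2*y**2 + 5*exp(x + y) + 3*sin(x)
(5*exp(x + y) + 3*cos(x), 4*y + 5*exp(x + y), 0)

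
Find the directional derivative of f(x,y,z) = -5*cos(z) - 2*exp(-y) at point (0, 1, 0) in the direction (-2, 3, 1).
3*sqrt(14)*exp(-1)/7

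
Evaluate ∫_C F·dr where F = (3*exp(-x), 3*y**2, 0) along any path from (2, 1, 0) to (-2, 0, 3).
-6*sinh(2) - 1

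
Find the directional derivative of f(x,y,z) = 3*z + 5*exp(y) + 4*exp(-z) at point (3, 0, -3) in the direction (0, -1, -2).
sqrt(5)*(-11 + 8*exp(3))/5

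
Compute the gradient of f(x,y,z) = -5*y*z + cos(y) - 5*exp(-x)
(5*exp(-x), -5*z - sin(y), -5*y)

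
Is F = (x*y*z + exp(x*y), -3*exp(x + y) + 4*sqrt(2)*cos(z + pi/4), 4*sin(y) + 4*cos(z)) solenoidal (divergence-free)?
No, ∇·F = y*z + y*exp(x*y) - 3*exp(x + y) - 4*sin(z)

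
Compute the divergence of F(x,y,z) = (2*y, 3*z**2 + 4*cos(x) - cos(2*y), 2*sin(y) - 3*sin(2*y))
2*sin(2*y)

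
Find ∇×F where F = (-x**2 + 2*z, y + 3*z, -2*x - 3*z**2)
(-3, 4, 0)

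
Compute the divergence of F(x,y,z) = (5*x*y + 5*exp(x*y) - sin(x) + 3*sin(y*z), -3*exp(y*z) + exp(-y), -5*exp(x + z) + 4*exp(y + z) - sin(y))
((5*y*exp(x*y) + 5*y - 3*z*exp(y*z) - 5*exp(x + z) + 4*exp(y + z) - cos(x))*exp(y) - 1)*exp(-y)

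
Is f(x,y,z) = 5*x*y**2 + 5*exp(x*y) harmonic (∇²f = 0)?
No, ∇²f = 5*x*(x*exp(x*y) + 2) + 5*y**2*exp(x*y)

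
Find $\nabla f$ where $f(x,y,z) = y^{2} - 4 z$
(0, 2*y, -4)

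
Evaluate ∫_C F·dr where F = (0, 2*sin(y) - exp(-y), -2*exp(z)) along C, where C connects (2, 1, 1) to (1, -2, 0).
-2 - exp(-1) - 2*cos(2) + 2*cos(1) + 2*E + exp(2)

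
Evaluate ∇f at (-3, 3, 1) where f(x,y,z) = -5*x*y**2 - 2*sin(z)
(-45, 90, -2*cos(1))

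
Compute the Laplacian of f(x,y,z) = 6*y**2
12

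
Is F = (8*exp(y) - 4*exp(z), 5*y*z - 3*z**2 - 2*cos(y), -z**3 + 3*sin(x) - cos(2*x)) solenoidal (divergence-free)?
No, ∇·F = -3*z**2 + 5*z + 2*sin(y)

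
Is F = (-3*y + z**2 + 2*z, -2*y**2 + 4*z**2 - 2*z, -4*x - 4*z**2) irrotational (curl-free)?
No, ∇×F = (2 - 8*z, 2*z + 6, 3)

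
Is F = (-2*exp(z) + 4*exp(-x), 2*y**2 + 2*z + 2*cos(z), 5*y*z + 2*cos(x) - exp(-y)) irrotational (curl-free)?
No, ∇×F = (5*z + 2*sin(z) - 2 + exp(-y), -2*exp(z) + 2*sin(x), 0)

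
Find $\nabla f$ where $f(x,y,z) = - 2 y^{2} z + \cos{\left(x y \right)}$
(-y*sin(x*y), -x*sin(x*y) - 4*y*z, -2*y**2)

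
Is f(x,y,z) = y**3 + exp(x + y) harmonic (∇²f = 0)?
No, ∇²f = 6*y + 2*exp(x + y)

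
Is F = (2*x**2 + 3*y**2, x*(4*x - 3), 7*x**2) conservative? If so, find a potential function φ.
No, ∇×F = (0, -14*x, 8*x - 6*y - 3) ≠ 0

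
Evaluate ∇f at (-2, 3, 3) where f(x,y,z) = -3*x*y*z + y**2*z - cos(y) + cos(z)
(-27, sin(3) + 36, 27 - sin(3))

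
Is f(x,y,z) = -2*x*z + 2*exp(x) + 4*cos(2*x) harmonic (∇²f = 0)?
No, ∇²f = 2*exp(x) - 16*cos(2*x)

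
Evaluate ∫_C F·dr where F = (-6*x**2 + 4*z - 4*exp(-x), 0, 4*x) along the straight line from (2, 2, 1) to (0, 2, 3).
12 - 4*exp(-2)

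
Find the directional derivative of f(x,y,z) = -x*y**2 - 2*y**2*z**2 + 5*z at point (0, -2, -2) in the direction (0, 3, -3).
-5*sqrt(2)/2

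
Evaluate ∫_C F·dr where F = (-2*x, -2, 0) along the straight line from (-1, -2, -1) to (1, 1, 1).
-6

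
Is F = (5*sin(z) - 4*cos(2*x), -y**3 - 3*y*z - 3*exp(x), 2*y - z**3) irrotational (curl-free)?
No, ∇×F = (3*y + 2, 5*cos(z), -3*exp(x))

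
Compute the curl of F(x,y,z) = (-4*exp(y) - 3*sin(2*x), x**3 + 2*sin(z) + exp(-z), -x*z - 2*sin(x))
(-2*cos(z) + exp(-z), z + 2*cos(x), 3*x**2 + 4*exp(y))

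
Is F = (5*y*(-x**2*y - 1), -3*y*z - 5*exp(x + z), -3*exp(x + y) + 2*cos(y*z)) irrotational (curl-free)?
No, ∇×F = (3*y - 2*z*sin(y*z) - 3*exp(x + y) + 5*exp(x + z), 3*exp(x + y), 10*x**2*y - 5*exp(x + z) + 5)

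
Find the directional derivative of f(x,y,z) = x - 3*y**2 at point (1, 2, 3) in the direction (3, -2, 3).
27*sqrt(22)/22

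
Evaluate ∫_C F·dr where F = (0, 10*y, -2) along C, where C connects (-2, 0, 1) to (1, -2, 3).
16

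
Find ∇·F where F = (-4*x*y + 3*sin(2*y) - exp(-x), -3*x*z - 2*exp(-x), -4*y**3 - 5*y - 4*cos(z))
-4*y + 4*sin(z) + exp(-x)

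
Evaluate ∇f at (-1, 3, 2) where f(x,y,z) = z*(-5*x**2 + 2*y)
(20, 4, 1)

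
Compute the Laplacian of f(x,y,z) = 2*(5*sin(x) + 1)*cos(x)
-2*(20*sin(x) + 1)*cos(x)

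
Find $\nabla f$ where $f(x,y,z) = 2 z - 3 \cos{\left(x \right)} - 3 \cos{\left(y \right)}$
(3*sin(x), 3*sin(y), 2)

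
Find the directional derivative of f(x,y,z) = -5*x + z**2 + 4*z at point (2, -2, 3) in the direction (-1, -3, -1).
-5*sqrt(11)/11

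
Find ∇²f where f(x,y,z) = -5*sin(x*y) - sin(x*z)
5*x**2*sin(x*y) + x**2*sin(x*z) + 5*y**2*sin(x*y) + z**2*sin(x*z)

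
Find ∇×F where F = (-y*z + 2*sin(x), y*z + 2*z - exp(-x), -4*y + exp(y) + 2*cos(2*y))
(-y + exp(y) - 4*sin(2*y) - 6, -y, z + exp(-x))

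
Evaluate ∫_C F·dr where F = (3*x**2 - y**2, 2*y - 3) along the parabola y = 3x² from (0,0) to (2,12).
292/5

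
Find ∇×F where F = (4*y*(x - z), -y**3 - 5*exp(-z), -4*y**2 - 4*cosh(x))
(-8*y - 5*exp(-z), -4*y + 4*sinh(x), -4*x + 4*z)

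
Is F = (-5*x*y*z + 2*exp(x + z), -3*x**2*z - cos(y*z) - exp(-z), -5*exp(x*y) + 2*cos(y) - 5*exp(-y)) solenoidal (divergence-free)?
No, ∇·F = -5*y*z + z*sin(y*z) + 2*exp(x + z)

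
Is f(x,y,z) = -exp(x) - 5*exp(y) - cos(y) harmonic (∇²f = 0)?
No, ∇²f = -exp(x) - 5*exp(y) + cos(y)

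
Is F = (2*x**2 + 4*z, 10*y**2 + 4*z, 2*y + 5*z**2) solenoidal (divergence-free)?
No, ∇·F = 4*x + 20*y + 10*z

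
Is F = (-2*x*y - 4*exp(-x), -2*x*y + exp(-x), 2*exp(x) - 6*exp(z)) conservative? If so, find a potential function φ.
No, ∇×F = (0, -2*exp(x), 2*x - 2*y - exp(-x)) ≠ 0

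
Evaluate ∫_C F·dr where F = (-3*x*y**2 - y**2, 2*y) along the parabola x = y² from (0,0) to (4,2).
-68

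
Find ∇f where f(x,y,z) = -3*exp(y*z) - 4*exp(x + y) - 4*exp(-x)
(4*(1 - exp(2*x + y))*exp(-x), -3*z*exp(y*z) - 4*exp(x + y), -3*y*exp(y*z))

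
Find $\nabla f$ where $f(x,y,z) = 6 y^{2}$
(0, 12*y, 0)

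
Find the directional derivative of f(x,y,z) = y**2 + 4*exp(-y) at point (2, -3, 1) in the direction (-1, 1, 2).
sqrt(6)*(-2*exp(3) - 3)/3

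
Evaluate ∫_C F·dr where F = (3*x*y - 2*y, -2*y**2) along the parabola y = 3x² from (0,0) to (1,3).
-71/4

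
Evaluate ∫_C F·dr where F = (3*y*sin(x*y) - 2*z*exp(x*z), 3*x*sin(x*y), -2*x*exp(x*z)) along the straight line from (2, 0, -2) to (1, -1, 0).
-3*cos(1) + 2*exp(-4) + 1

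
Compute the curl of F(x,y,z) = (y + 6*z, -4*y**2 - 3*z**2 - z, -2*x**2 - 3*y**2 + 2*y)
(-6*y + 6*z + 3, 4*x + 6, -1)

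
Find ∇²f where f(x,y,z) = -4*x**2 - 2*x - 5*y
-8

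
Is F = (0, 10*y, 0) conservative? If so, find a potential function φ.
Yes, F is conservative. φ = 5*y**2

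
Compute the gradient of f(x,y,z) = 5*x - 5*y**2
(5, -10*y, 0)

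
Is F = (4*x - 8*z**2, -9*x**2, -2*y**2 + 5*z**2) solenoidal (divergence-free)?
No, ∇·F = 10*z + 4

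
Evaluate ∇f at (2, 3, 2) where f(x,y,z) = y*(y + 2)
(0, 8, 0)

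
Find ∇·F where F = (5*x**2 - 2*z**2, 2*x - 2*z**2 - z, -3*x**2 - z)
10*x - 1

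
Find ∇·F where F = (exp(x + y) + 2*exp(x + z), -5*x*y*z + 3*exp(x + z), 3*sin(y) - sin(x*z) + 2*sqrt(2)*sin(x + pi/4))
-5*x*z - x*cos(x*z) + exp(x + y) + 2*exp(x + z)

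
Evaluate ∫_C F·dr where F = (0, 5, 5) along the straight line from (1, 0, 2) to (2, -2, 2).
-10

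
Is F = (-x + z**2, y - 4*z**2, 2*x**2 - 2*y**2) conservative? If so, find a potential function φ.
No, ∇×F = (-4*y + 8*z, -4*x + 2*z, 0) ≠ 0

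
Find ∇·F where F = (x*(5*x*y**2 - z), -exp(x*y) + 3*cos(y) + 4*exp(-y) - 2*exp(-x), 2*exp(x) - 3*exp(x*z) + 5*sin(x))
10*x*y**2 - x*exp(x*y) - 3*x*exp(x*z) - z - 3*sin(y) - 4*exp(-y)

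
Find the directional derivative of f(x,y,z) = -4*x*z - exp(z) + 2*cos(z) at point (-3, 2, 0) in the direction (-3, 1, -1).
-sqrt(11)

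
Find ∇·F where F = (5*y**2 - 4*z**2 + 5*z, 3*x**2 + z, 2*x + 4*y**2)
0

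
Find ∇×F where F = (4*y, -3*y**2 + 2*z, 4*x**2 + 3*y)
(1, -8*x, -4)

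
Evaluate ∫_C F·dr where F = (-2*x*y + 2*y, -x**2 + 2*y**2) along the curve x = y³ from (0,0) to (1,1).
7/6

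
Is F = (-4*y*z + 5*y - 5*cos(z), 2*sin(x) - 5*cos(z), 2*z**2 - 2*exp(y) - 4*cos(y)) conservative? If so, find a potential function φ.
No, ∇×F = (-2*exp(y) + 4*sin(y) - 5*sin(z), -4*y + 5*sin(z), 4*z + 2*cos(x) - 5) ≠ 0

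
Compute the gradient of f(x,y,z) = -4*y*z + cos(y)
(0, -4*z - sin(y), -4*y)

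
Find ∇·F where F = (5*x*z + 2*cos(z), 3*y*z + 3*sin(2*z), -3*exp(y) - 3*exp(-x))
8*z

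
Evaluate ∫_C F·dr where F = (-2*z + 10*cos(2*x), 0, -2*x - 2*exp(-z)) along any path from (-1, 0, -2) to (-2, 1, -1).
-2*exp(2) - 5*sin(4) + 5*sin(2) + 2*E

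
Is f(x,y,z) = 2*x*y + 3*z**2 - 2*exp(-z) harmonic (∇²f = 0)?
No, ∇²f = 6 - 2*exp(-z)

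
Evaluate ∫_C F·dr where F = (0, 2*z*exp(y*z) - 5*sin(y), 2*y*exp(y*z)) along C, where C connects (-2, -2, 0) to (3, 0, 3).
5 - 5*cos(2)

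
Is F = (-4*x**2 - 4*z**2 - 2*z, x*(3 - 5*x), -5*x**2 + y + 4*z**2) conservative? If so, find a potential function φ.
No, ∇×F = (1, 10*x - 8*z - 2, 3 - 10*x) ≠ 0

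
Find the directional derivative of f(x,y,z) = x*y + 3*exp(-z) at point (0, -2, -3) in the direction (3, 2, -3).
3*sqrt(22)*(-2 + 3*exp(3))/22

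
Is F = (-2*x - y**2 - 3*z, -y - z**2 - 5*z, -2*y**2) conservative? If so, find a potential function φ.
No, ∇×F = (-4*y + 2*z + 5, -3, 2*y) ≠ 0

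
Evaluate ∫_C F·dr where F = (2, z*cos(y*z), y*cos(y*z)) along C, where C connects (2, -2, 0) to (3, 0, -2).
2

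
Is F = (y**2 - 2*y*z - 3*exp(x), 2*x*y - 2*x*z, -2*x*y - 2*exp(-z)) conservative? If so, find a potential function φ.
Yes, F is conservative. φ = x*y**2 - 2*x*y*z - 3*exp(x) + 2*exp(-z)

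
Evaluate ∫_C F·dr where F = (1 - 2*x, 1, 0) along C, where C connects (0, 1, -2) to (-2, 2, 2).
-5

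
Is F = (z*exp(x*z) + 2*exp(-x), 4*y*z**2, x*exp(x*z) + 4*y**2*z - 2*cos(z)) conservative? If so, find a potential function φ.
Yes, F is conservative. φ = 2*y**2*z**2 + exp(x*z) - 2*sin(z) - 2*exp(-x)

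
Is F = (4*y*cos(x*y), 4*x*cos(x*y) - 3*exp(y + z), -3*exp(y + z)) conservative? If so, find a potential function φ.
Yes, F is conservative. φ = -3*exp(y + z) + 4*sin(x*y)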